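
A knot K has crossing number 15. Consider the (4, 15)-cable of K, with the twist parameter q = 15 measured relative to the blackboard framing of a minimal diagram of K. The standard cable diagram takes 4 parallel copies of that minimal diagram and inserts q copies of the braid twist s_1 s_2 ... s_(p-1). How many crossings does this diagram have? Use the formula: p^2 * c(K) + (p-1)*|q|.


Step 1: Each of the c(K) crossings of the companion diagram becomes p*p = p^2 crossings among the p parallel strands, and each of the |q| twists s_1 s_2 ... s_(p-1) adds (p-1) crossings.
  Crossings = p^2 * c(K) + (p-1)*|q|
Step 2: = 4^2 * 15 + (4-1)*15
Step 3: = 16*15 + 3*15
Step 4: = 240 + 45 = 285

285


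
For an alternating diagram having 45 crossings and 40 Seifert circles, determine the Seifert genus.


For alternating knots, g = (c - s + 1)/2.
= (45 - 40 + 1)/2
= 6/2 = 3

3


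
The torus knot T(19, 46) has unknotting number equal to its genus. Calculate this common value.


For a torus knot T(p,q), both the unknotting number and genus equal (p-1)(q-1)/2.
= (19-1)(46-1)/2
= 18*45/2
= 810/2 = 405

405


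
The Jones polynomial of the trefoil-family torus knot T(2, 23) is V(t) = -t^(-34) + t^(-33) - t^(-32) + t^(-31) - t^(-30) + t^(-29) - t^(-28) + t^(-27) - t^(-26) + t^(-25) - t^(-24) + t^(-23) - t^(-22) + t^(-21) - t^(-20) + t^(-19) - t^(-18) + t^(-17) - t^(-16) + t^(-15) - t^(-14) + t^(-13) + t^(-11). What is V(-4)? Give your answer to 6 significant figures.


Substituting t = -4 into V(t) = -t^(-34) + t^(-33) - t^(-32) + t^(-31) - t^(-30) + t^(-29) - t^(-28) + t^(-27) - t^(-26) + t^(-25) - t^(-24) + t^(-23) - t^(-22) + t^(-21) - t^(-20) + t^(-19) - t^(-18) + t^(-17) - t^(-16) + t^(-15) - t^(-14) + t^(-13) + t^(-11):
  (-)t^(-34) = -3.38813e-21
  (+)t^(-33) = -1.35525e-20
  (-)t^(-32) = -5.42101e-20
  (+)t^(-31) = -2.1684e-19
  (-)t^(-30) = -8.67362e-19
  (+)t^(-29) = -3.46945e-18
  (-)t^(-28) = -1.38778e-17
  (+)t^(-27) = -5.55112e-17
  (-)t^(-26) = -2.22045e-16
  (+)t^(-25) = -8.88178e-16
  (-)t^(-24) = -3.55271e-15
  (+)t^(-23) = -1.42109e-14
  (-)t^(-22) = -5.68434e-14
  (+)t^(-21) = -2.27374e-13
  (-)t^(-20) = -9.09495e-13
  (+)t^(-19) = -3.63798e-12
  (-)t^(-18) = -1.45519e-11
  (+)t^(-17) = -5.82077e-11
  (-)t^(-16) = -2.32831e-10
  (+)t^(-15) = -9.31323e-10
  (-)t^(-14) = -3.72529e-09
  (+)t^(-13) = -1.49012e-08
  (+)t^(-11) = -2.38419e-07
Sum = (-3.38813e-21) + (-1.35525e-20) + (-5.42101e-20) + (-2.1684e-19) + (-8.67362e-19) + (-3.46945e-18) + (-1.38778e-17) + (-5.55112e-17) + (-2.22045e-16) + (-8.88178e-16) + (-3.55271e-15) + (-1.42109e-14) + (-5.68434e-14) + (-2.27374e-13) + (-9.09495e-13) + (-3.63798e-12) + (-1.45519e-11) + (-5.82077e-11) + (-2.32831e-10) + (-9.31323e-10) + (-3.72529e-09) + (-1.49012e-08) + (-2.38419e-07)
= -2.58286794e-07
Rounded to 6 significant figures: -2.58287e-07

-2.58287e-07


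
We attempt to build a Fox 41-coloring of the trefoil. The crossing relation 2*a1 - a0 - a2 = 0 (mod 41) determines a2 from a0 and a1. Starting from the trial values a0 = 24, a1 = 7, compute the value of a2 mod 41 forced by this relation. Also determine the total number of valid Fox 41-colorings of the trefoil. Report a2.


Step 1: Apply the given crossing relation 2*a1 - a0 - a2 = 0 (mod 41).
  a2 = 2*a1 - a0 mod 41
  a2 = 2*7 - 24 mod 41
  a2 = 14 - 24 mod 41
  a2 = -10 mod 41 = 31
Step 2: The trefoil has determinant 3.
  Number of Fox p-colorings (p prime) is p^2 if p = 3, else p.
  Since 41 does not divide 3, only trivial (constant) colorings exist.
  (So the trial a0 = 24, a1 = 7 with a0 != a1 does NOT extend to a valid coloring of the whole trefoil: the other two crossing relations require 3*(a1 - a0) = 0 (mod 41), which fails.)
  Total colorings = 41
Step 3: a2 = 31, total Fox 41-colorings = 41

31


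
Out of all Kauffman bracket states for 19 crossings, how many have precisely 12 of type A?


We choose which 12 of 19 crossings get A-smoothings.
C(19, 12) = 19! / (12! * 7!)
= 50388

50388


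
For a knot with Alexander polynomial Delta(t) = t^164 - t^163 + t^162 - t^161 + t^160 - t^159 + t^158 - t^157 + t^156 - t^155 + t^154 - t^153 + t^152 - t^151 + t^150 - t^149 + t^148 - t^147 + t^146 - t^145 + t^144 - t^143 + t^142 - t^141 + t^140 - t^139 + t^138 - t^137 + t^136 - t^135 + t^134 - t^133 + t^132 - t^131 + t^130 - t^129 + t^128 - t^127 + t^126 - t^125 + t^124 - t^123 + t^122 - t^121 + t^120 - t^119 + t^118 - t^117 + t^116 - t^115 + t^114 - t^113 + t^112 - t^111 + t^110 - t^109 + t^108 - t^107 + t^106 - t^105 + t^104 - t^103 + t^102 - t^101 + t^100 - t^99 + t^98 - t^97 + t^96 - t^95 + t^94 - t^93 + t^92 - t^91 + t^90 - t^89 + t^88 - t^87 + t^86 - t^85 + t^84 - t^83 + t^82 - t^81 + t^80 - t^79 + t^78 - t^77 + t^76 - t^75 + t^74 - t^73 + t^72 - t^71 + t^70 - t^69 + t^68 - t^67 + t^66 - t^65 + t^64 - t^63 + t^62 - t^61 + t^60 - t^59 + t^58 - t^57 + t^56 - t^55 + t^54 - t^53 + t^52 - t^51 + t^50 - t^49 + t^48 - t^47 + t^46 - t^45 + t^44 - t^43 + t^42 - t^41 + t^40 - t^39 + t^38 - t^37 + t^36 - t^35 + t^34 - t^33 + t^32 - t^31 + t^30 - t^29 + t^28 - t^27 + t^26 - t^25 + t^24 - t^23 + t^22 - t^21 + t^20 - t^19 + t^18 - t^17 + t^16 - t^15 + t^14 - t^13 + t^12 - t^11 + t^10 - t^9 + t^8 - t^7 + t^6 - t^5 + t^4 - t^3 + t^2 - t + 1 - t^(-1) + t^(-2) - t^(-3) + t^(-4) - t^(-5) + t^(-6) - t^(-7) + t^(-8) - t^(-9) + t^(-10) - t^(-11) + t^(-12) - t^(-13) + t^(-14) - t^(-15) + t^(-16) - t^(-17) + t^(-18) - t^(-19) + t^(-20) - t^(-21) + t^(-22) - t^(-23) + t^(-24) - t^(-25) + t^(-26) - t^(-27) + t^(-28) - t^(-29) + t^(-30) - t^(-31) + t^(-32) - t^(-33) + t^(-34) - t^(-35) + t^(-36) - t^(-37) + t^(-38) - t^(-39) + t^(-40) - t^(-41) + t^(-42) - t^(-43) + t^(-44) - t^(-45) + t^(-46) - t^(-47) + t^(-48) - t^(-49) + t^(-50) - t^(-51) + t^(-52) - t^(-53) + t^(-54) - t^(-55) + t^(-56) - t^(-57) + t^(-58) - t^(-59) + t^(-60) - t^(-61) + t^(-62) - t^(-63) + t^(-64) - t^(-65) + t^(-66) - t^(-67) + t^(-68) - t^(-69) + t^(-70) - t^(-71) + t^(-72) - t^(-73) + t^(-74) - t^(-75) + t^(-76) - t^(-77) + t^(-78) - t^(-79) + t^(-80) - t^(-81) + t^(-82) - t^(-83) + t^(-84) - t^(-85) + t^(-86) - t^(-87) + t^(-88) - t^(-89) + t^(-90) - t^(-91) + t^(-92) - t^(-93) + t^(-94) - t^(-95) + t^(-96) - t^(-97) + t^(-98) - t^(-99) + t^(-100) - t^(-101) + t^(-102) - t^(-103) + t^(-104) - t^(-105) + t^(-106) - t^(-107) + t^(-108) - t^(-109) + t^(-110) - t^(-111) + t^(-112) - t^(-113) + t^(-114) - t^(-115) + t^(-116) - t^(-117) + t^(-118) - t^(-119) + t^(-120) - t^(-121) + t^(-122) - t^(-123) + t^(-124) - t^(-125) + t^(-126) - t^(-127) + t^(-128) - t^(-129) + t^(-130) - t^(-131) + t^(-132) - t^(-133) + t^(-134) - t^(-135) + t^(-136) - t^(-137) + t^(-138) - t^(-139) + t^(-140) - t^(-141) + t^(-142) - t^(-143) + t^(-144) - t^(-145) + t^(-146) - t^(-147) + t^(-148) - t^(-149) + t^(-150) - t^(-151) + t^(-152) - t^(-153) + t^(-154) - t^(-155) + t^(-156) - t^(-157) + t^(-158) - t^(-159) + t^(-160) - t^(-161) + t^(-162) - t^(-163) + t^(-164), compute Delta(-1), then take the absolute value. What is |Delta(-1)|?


Step 1: The polynomial has 329 terms with alternating signs, exponents from 164 down to -164.
Step 2: Substitute t = -1. The i-th term has coefficient (-1)^i and exponent (m-i),
  so its value is (-1)^i * (-1)^(m-i) = (-1)^m = 1 for every i.
Step 3: All 329 terms equal 1, so Delta(-1) = 329 * (1) = 329
Step 4: |Delta(-1)| = 329

329


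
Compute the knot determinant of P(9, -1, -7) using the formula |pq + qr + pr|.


Step 1: Compute pq + qr + pr.
pq = 9*(-1) = -9
qr = (-1)*(-7) = 7
pr = 9*(-7) = -63
pq + qr + pr = -9 + 7 + (-63) = -65
Step 2: Take absolute value.
det(P(9,-1,-7)) = |-65| = 65

65


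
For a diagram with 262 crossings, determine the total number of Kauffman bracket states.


Each crossing contributes 2 choices (A-smoothing or B-smoothing).
Total states = 2^262 = 7410693711188236507108543040556026102609279018600996098525285376506440296955904

7410693711188236507108543040556026102609279018600996098525285376506440296955904


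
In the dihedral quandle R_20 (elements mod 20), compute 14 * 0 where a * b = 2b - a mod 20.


14 * 0 = 2*0 - 14 mod 20
= 0 - 14 mod 20
= -14 mod 20 = 6

6


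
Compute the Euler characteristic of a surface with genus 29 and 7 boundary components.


chi = 2 - 2g - b
= 2 - 2*29 - 7
= 2 - 58 - 7 = -63

-63


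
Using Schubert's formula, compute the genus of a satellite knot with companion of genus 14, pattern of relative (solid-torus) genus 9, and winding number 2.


Schubert: g(satellite) = g_rel(pattern) + |winding| * g(companion),
where g_rel(pattern) is the genus of the pattern relative to the solid torus.
= 9 + 2 * 14
= 9 + 28 = 37

37


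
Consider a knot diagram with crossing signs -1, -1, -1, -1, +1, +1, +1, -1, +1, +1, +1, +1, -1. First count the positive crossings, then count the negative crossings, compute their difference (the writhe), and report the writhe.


Step 1: Count positive crossings (+1).
Positive crossings: 7
Step 2: Count negative crossings (-1).
Negative crossings: 6
Step 3: Writhe = (positive) - (negative)
w = 7 - 6 = 1
Step 4: |w| = 1, and w is positive

1


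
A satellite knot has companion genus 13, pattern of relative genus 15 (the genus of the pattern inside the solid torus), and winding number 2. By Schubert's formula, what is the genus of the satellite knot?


Schubert: g(satellite) = g_rel(pattern) + |winding| * g(companion),
where g_rel(pattern) is the genus of the pattern relative to the solid torus.
= 15 + 2 * 13
= 15 + 26 = 41

41


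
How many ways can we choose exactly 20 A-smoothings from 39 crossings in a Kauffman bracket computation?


We choose which 20 of 39 crossings get A-smoothings.
C(39, 20) = 39! / (20! * 19!)
= 68923264410

68923264410


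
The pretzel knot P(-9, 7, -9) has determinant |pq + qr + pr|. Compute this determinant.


Step 1: Compute pq + qr + pr.
pq = (-9)*7 = -63
qr = 7*(-9) = -63
pr = (-9)*(-9) = 81
pq + qr + pr = -63 + (-63) + 81 = -45
Step 2: Take absolute value.
det(P(-9,7,-9)) = |-45| = 45

45


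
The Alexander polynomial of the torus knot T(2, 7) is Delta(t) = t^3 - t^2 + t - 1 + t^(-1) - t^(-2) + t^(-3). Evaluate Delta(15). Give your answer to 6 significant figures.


Substituting t = 15 into Delta(t) = t^3 - t^2 + t - 1 + t^(-1) - t^(-2) + t^(-3):
Term values: (3375) + (-225) + (15) + (-1) + (0.0666667) + (-0.00444444) + (0.000296296)
Sum = 3164.062519
Rounded to 6 significant figures: 3164.06

3164.06


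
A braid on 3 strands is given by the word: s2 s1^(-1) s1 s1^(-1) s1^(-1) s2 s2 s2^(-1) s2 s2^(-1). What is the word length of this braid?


The word length counts the number of generators (including inverses).
Listing each generator: s2, s1^(-1), s1, s1^(-1), s1^(-1), s2, s2, s2^(-1), s2, s2^(-1)
There are 10 generators in this braid word.

10


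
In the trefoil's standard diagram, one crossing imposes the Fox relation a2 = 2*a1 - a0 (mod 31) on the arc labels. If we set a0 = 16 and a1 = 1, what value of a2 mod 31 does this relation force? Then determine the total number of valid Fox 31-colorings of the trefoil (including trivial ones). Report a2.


Step 1: Apply the given crossing relation 2*a1 - a0 - a2 = 0 (mod 31).
  a2 = 2*a1 - a0 mod 31
  a2 = 2*1 - 16 mod 31
  a2 = 2 - 16 mod 31
  a2 = -14 mod 31 = 17
Step 2: The trefoil has determinant 3.
  Number of Fox p-colorings (p prime) is p^2 if p = 3, else p.
  Since 31 does not divide 3, only trivial (constant) colorings exist.
  (So the trial a0 = 16, a1 = 1 with a0 != a1 does NOT extend to a valid coloring of the whole trefoil: the other two crossing relations require 3*(a1 - a0) = 0 (mod 31), which fails.)
  Total colorings = 31
Step 3: a2 = 17, total Fox 31-colorings = 31

17


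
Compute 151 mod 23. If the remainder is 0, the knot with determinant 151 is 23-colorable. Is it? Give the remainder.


Step 1: A knot is p-colorable if and only if p divides its determinant.
Step 2: Compute 151 mod 23.
151 = 6 * 23 + 13
Step 3: 151 mod 23 = 13
Step 4: The knot is 23-colorable: no

13


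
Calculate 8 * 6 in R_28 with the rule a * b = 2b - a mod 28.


8 * 6 = 2*6 - 8 mod 28
= 12 - 8 mod 28
= 4 mod 28 = 4

4


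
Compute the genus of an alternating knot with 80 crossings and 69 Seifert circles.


For alternating knots, g = (c - s + 1)/2.
= (80 - 69 + 1)/2
= 12/2 = 6

6


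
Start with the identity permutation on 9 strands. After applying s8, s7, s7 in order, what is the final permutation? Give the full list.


Starting with identity [1, 2, 3, 4, 5, 6, 7, 8, 9].
Apply generators in sequence:
  After s8: [1, 2, 3, 4, 5, 6, 7, 9, 8]
  After s7: [1, 2, 3, 4, 5, 6, 9, 7, 8]
  After s7: [1, 2, 3, 4, 5, 6, 7, 9, 8]
Final permutation: [1, 2, 3, 4, 5, 6, 7, 9, 8]

[1, 2, 3, 4, 5, 6, 7, 9, 8]


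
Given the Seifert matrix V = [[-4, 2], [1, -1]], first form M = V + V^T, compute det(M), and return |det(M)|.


Step 1: Form V + V^T where V = [[-4, 2], [1, -1]]
  V^T = [[-4, 1], [2, -1]]
  V + V^T = [[-8, 3], [3, -2]]
Step 2: det(V + V^T) = (-8)*(-2) - 3*3
  = 16 - 9 = 7
Step 3: Knot determinant = |det(V + V^T)| = |7| = 7

7


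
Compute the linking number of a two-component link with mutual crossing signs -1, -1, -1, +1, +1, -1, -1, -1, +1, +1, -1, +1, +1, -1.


Step 1: Count positive crossings: 6
Step 2: Count negative crossings: 8
Step 3: Sum of signs = 6 - 8 = -2
Step 4: Linking number = sum/2 = -2/2 = -1

-1


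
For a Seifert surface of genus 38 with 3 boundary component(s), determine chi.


chi = 2 - 2g - b
= 2 - 2*38 - 3
= 2 - 76 - 3 = -77

-77


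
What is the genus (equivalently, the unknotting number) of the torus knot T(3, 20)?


For a torus knot T(p,q), both the unknotting number and genus equal (p-1)(q-1)/2.
= (3-1)(20-1)/2
= 2*19/2
= 38/2 = 19

19


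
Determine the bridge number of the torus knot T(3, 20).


The bridge number of T(p,q) is min(p,q).
min(3, 20) = 3

3


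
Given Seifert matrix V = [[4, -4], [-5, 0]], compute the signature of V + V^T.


Step 1: V + V^T = [[8, -9], [-9, 0]]
Step 2: trace = 8, det = -81
Step 3: Discriminant = 8^2 - 4*(-81) = 388
Step 4: Eigenvalues: 13.8489, -5.84886
Step 5: Signature = (# positive eigenvalues) - (# negative eigenvalues) = 0

0


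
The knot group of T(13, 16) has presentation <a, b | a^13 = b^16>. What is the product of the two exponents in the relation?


The relation is a^13 = b^16.
Product of exponents = 13 * 16
= 208

208


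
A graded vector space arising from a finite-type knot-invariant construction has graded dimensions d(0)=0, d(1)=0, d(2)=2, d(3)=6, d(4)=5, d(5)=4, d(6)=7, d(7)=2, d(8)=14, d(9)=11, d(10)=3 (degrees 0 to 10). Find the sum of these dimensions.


Total dimension = d(0) + d(1) + ... + d(10)
= 0 + 0 + 2 + 6 + 5 + 4 + 7 + 2 + 14 + 11 + 3
= 54

54


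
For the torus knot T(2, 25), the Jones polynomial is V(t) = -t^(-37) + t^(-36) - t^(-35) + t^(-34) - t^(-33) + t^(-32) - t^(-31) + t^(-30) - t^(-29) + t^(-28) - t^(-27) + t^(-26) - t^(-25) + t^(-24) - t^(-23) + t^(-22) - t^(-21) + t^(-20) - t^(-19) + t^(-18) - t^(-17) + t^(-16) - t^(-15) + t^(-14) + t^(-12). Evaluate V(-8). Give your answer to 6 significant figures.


Substituting t = -8 into V(t) = -t^(-37) + t^(-36) - t^(-35) + t^(-34) - t^(-33) + t^(-32) - t^(-31) + t^(-30) - t^(-29) + t^(-28) - t^(-27) + t^(-26) - t^(-25) + t^(-24) - t^(-23) + t^(-22) - t^(-21) + t^(-20) - t^(-19) + t^(-18) - t^(-17) + t^(-16) - t^(-15) + t^(-14) + t^(-12):
  (-)t^(-37) = 3.85186e-34
  (+)t^(-36) = 3.08149e-33
  (-)t^(-35) = 2.46519e-32
  (+)t^(-34) = 1.97215e-31
  (-)t^(-33) = 1.57772e-30
  (+)t^(-32) = 1.26218e-29
  (-)t^(-31) = 1.00974e-28
  (+)t^(-30) = 8.07794e-28
  (-)t^(-29) = 6.46235e-27
  (+)t^(-28) = 5.16988e-26
  (-)t^(-27) = 4.1359e-25
  (+)t^(-26) = 3.30872e-24
  (-)t^(-25) = 2.64698e-23
  (+)t^(-24) = 2.11758e-22
  (-)t^(-23) = 1.69407e-21
  (+)t^(-22) = 1.35525e-20
  (-)t^(-21) = 1.0842e-19
  (+)t^(-20) = 8.67362e-19
  (-)t^(-19) = 6.93889e-18
  (+)t^(-18) = 5.55112e-17
  (-)t^(-17) = 4.44089e-16
  (+)t^(-16) = 3.55271e-15
  (-)t^(-15) = 2.84217e-14
  (+)t^(-14) = 2.27374e-13
  (+)t^(-12) = 1.45519e-11
Sum = (3.85186e-34) + (3.08149e-33) + (2.46519e-32) + (1.97215e-31) + (1.57772e-30) + (1.26218e-29) + (1.00974e-28) + (8.07794e-28) + (6.46235e-27) + (5.16988e-26) + (4.1359e-25) + (3.30872e-24) + (2.64698e-23) + (2.11758e-22) + (1.69407e-21) + (1.35525e-20) + (1.0842e-19) + (8.67362e-19) + (6.93889e-18) + (5.55112e-17) + (4.44089e-16) + (3.55271e-15) + (2.84217e-14) + (2.27374e-13) + (1.45519e-11)
= 1.481177086e-11
Rounded to 6 significant figures: 1.48118e-11

1.48118e-11


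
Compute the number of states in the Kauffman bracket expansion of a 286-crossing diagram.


Each crossing contributes 2 choices (A-smoothing or B-smoothing).
Total states = 2^286 = 124330809102446660538845562036705210025114037699336929360115994223289874253133343883264

124330809102446660538845562036705210025114037699336929360115994223289874253133343883264


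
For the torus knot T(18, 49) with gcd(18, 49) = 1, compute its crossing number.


For a torus knot T(p, q) with gcd(p,q)=1,
the crossing number is min(p*(q-1), q*(p-1)).
p*(q-1) = 18*48 = 864
q*(p-1) = 49*17 = 833
min(864, 833) = 833

833


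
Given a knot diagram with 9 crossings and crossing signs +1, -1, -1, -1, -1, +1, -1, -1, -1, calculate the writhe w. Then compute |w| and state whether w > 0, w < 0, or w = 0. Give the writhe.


Step 1: Count positive crossings (+1).
Positive crossings: 2
Step 2: Count negative crossings (-1).
Negative crossings: 7
Step 3: Writhe = (positive) - (negative)
w = 2 - 7 = -5
Step 4: |w| = 5, and w is negative

-5


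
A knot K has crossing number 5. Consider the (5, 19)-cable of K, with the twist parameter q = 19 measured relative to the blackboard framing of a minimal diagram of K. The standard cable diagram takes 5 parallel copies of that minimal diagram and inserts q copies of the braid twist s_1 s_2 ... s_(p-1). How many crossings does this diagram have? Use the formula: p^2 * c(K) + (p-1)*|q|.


Step 1: Each of the c(K) crossings of the companion diagram becomes p*p = p^2 crossings among the p parallel strands, and each of the |q| twists s_1 s_2 ... s_(p-1) adds (p-1) crossings.
  Crossings = p^2 * c(K) + (p-1)*|q|
Step 2: = 5^2 * 5 + (5-1)*19
Step 3: = 25*5 + 4*19
Step 4: = 125 + 76 = 201

201


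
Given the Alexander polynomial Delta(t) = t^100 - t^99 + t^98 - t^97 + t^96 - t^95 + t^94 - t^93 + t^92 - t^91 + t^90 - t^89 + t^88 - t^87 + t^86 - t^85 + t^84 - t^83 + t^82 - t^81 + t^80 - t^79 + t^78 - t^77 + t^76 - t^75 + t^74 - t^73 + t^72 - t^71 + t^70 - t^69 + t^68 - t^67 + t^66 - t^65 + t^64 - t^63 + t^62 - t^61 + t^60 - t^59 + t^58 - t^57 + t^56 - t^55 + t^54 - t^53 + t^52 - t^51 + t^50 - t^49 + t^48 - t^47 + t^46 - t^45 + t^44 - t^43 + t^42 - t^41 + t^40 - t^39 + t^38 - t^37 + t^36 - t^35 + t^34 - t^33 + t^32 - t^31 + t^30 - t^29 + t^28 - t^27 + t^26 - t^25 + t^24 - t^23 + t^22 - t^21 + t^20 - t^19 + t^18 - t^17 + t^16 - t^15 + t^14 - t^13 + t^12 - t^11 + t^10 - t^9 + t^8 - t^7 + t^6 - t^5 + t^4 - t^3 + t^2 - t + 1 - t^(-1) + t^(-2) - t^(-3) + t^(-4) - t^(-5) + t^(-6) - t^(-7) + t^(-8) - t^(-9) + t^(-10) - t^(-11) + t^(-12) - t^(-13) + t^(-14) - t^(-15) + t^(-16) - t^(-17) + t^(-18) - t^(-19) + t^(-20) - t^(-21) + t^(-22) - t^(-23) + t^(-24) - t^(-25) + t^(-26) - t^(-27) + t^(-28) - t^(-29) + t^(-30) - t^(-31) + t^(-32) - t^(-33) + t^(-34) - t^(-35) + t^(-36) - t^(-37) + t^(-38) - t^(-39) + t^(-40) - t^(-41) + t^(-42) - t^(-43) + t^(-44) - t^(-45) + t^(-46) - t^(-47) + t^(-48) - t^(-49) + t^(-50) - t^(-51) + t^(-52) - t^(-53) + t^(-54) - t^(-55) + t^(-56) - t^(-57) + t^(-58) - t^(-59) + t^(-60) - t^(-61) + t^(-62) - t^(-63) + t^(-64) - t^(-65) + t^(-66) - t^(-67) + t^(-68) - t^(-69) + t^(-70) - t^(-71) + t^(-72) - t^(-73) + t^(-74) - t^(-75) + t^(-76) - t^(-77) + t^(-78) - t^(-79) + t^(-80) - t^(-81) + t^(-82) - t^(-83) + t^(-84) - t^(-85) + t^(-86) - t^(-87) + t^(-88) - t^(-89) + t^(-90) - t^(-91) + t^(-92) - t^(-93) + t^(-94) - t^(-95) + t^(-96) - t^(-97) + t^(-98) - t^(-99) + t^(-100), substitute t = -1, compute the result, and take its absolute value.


Step 1: The polynomial has 201 terms with alternating signs, exponents from 100 down to -100.
Step 2: Substitute t = -1. The i-th term has coefficient (-1)^i and exponent (m-i),
  so its value is (-1)^i * (-1)^(m-i) = (-1)^m = 1 for every i.
Step 3: All 201 terms equal 1, so Delta(-1) = 201 * (1) = 201
Step 4: |Delta(-1)| = 201

201


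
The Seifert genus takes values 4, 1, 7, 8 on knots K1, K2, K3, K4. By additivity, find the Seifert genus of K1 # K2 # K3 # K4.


The Seifert genus is additive under connected sum.
Seifert genus(K1 # K2 # K3 # K4) = (4) + (1) + (7) + (8)
= 20

20


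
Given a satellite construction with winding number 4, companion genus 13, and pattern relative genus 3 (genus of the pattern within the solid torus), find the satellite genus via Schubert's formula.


Schubert: g(satellite) = g_rel(pattern) + |winding| * g(companion),
where g_rel(pattern) is the genus of the pattern relative to the solid torus.
= 3 + 4 * 13
= 3 + 52 = 55

55


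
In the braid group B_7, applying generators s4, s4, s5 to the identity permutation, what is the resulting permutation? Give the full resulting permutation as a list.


Starting with identity [1, 2, 3, 4, 5, 6, 7].
Apply generators in sequence:
  After s4: [1, 2, 3, 5, 4, 6, 7]
  After s4: [1, 2, 3, 4, 5, 6, 7]
  After s5: [1, 2, 3, 4, 6, 5, 7]
Final permutation: [1, 2, 3, 4, 6, 5, 7]

[1, 2, 3, 4, 6, 5, 7]


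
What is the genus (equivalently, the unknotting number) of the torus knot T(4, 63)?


For a torus knot T(p,q), both the unknotting number and genus equal (p-1)(q-1)/2.
= (4-1)(63-1)/2
= 3*62/2
= 186/2 = 93

93


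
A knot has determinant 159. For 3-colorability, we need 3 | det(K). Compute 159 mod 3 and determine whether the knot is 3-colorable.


Step 1: A knot is p-colorable if and only if p divides its determinant.
Step 2: Compute 159 mod 3.
159 = 53 * 3 + 0
Step 3: 159 mod 3 = 0
Step 4: The knot is 3-colorable: yes

0


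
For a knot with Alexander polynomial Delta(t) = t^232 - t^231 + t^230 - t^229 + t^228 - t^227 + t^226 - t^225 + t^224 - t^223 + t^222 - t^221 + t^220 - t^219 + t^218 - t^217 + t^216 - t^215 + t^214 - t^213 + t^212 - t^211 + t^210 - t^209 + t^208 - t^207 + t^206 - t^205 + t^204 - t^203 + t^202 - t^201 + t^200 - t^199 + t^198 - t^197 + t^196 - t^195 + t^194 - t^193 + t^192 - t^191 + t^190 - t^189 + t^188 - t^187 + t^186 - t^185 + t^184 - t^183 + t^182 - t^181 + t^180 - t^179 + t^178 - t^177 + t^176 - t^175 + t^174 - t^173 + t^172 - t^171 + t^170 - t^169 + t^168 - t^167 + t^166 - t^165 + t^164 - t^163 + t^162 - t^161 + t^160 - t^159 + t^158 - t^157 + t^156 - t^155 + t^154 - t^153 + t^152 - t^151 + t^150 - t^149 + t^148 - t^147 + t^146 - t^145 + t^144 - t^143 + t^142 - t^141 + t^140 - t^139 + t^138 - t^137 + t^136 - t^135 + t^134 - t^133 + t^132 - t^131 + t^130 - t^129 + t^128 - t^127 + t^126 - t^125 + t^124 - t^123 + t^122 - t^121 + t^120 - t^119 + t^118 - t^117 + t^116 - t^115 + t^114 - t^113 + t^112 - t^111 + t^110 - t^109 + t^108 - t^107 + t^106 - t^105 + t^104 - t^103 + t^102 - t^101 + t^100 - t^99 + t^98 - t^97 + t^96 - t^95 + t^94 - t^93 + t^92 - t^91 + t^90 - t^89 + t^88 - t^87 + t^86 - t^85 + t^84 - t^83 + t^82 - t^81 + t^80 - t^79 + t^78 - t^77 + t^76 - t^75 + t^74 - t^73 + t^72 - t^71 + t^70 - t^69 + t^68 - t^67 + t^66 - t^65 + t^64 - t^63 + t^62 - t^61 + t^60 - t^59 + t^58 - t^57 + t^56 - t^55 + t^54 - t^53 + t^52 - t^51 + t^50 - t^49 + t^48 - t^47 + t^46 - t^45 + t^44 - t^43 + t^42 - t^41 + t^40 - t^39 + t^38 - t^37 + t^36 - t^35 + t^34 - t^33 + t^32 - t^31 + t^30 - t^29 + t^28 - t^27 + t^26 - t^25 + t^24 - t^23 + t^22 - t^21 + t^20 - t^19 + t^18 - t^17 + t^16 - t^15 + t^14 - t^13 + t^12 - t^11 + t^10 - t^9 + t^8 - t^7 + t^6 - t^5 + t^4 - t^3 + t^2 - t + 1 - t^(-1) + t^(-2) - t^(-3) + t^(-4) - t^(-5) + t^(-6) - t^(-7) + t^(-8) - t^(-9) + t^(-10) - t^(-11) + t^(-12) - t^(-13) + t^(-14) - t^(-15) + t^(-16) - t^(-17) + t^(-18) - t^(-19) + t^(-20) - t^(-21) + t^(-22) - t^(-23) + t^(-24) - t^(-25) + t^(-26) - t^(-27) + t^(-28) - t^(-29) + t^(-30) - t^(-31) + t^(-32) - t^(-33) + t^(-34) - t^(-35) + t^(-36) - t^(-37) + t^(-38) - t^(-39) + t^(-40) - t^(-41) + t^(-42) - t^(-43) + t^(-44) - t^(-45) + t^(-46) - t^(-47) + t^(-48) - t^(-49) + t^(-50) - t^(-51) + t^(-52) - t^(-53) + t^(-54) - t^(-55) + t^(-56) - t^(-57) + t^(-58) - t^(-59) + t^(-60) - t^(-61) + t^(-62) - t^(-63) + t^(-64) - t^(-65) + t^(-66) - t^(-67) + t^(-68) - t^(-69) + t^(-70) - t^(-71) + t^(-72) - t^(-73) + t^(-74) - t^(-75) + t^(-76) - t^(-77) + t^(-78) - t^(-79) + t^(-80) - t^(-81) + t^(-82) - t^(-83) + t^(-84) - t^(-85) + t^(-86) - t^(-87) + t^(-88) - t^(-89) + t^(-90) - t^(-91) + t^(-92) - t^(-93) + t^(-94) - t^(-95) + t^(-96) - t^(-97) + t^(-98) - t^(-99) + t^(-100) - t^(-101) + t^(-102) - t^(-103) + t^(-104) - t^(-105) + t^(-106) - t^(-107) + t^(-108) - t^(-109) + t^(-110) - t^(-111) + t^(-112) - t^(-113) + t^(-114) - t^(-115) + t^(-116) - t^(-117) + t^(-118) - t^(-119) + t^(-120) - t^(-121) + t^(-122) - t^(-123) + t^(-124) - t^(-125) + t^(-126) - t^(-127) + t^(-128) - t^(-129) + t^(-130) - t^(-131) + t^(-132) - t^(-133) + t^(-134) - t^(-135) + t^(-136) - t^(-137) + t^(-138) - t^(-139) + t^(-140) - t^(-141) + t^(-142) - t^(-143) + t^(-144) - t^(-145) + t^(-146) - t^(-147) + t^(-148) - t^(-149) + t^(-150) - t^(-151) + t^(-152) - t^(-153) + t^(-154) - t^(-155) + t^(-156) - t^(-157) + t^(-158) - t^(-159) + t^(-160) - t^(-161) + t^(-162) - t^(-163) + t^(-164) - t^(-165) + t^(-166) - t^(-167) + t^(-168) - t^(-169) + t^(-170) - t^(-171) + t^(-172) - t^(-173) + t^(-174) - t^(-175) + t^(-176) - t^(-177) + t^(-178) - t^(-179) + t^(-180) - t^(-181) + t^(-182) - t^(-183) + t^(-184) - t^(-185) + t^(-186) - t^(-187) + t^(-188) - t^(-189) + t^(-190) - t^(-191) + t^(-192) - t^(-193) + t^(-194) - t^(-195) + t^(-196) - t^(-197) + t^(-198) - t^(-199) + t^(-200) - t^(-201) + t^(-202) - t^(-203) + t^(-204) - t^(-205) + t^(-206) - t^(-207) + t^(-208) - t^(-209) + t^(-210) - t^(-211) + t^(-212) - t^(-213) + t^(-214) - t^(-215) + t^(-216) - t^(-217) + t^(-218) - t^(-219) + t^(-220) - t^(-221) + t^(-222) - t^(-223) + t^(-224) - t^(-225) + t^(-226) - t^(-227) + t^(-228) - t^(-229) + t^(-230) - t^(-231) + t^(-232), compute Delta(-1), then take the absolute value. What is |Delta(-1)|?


Step 1: The polynomial has 465 terms with alternating signs, exponents from 232 down to -232.
Step 2: Substitute t = -1. The i-th term has coefficient (-1)^i and exponent (m-i),
  so its value is (-1)^i * (-1)^(m-i) = (-1)^m = 1 for every i.
Step 3: All 465 terms equal 1, so Delta(-1) = 465 * (1) = 465
Step 4: |Delta(-1)| = 465

465


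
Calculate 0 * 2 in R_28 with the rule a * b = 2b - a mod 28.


0 * 2 = 2*2 - 0 mod 28
= 4 - 0 mod 28
= 4 mod 28 = 4

4


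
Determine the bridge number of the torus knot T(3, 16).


The bridge number of T(p,q) is min(p,q).
min(3, 16) = 3

3


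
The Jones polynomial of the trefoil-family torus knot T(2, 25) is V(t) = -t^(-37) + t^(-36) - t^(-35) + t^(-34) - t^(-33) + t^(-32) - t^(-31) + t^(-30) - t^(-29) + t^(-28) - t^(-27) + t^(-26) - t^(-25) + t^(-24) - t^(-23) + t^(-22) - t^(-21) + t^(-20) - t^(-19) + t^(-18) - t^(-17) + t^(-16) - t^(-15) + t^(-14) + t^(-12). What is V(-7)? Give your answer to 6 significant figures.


Substituting t = -7 into V(t) = -t^(-37) + t^(-36) - t^(-35) + t^(-34) - t^(-33) + t^(-32) - t^(-31) + t^(-30) - t^(-29) + t^(-28) - t^(-27) + t^(-26) - t^(-25) + t^(-24) - t^(-23) + t^(-22) - t^(-21) + t^(-20) - t^(-19) + t^(-18) - t^(-17) + t^(-16) - t^(-15) + t^(-14) + t^(-12):
  (-)t^(-37) = 5.38732e-32
  (+)t^(-36) = 3.77112e-31
  (-)t^(-35) = 2.63979e-30
  (+)t^(-34) = 1.84785e-29
  (-)t^(-33) = 1.29349e-28
  (+)t^(-32) = 9.05446e-28
  (-)t^(-31) = 6.33812e-27
  (+)t^(-30) = 4.43669e-26
  (-)t^(-29) = 3.10568e-25
  (+)t^(-28) = 2.17398e-24
  (-)t^(-27) = 1.52178e-23
  (+)t^(-26) = 1.06525e-22
  (-)t^(-25) = 7.45674e-22
  (+)t^(-24) = 5.21972e-21
  (-)t^(-23) = 3.6538e-20
  (+)t^(-22) = 2.55766e-19
  (-)t^(-21) = 1.79036e-18
  (+)t^(-20) = 1.25325e-17
  (-)t^(-19) = 8.77278e-17
  (+)t^(-18) = 6.14095e-16
  (-)t^(-17) = 4.29866e-15
  (+)t^(-16) = 3.00906e-14
  (-)t^(-15) = 2.10634e-13
  (+)t^(-14) = 1.47444e-12
  (+)t^(-12) = 7.22476e-11
Sum = (5.38732e-32) + (3.77112e-31) + (2.63979e-30) + (1.84785e-29) + (1.29349e-28) + (9.05446e-28) + (6.33812e-27) + (4.43669e-26) + (3.10568e-25) + (2.17398e-24) + (1.52178e-23) + (1.06525e-22) + (7.45674e-22) + (5.21972e-21) + (3.6538e-20) + (2.55766e-19) + (1.79036e-18) + (1.25325e-17) + (8.77278e-17) + (6.14095e-16) + (4.29866e-15) + (3.00906e-14) + (2.10634e-13) + (1.47444e-12) + (7.22476e-11)
= 7.396779714e-11
Rounded to 6 significant figures: 7.39678e-11

7.39678e-11


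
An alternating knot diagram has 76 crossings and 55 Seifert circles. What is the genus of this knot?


For alternating knots, g = (c - s + 1)/2.
= (76 - 55 + 1)/2
= 22/2 = 11

11


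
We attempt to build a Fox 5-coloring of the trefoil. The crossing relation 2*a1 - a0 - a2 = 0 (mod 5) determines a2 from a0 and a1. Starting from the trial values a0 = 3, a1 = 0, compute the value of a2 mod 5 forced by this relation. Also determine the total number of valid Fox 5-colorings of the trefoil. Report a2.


Step 1: Apply the given crossing relation 2*a1 - a0 - a2 = 0 (mod 5).
  a2 = 2*a1 - a0 mod 5
  a2 = 2*0 - 3 mod 5
  a2 = 0 - 3 mod 5
  a2 = -3 mod 5 = 2
Step 2: The trefoil has determinant 3.
  Number of Fox p-colorings (p prime) is p^2 if p = 3, else p.
  Since 5 does not divide 3, only trivial (constant) colorings exist.
  (So the trial a0 = 3, a1 = 0 with a0 != a1 does NOT extend to a valid coloring of the whole trefoil: the other two crossing relations require 3*(a1 - a0) = 0 (mod 5), which fails.)
  Total colorings = 5
Step 3: a2 = 2, total Fox 5-colorings = 5

2


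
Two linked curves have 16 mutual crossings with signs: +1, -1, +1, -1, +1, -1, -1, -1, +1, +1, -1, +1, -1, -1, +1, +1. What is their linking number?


Step 1: Count positive crossings: 8
Step 2: Count negative crossings: 8
Step 3: Sum of signs = 8 - 8 = 0
Step 4: Linking number = sum/2 = 0/2 = 0

0


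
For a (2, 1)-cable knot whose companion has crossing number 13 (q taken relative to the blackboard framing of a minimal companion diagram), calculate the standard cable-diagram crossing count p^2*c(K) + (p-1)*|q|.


Step 1: Each of the c(K) crossings of the companion diagram becomes p*p = p^2 crossings among the p parallel strands, and each of the |q| twists s_1 s_2 ... s_(p-1) adds (p-1) crossings.
  Crossings = p^2 * c(K) + (p-1)*|q|
Step 2: = 2^2 * 13 + (2-1)*1
Step 3: = 4*13 + 1*1
Step 4: = 52 + 1 = 53

53


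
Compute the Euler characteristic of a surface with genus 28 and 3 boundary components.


chi = 2 - 2g - b
= 2 - 2*28 - 3
= 2 - 56 - 3 = -57

-57


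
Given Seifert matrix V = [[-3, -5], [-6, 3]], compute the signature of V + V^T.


Step 1: V + V^T = [[-6, -11], [-11, 6]]
Step 2: trace = 0, det = -157
Step 3: Discriminant = 0^2 - 4*(-157) = 628
Step 4: Eigenvalues: 12.53, -12.53
Step 5: Signature = (# positive eigenvalues) - (# negative eigenvalues) = 0

0


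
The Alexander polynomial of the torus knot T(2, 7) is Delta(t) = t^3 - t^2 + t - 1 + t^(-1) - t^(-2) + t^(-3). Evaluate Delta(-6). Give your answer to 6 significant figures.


Substituting t = -6 into Delta(t) = t^3 - t^2 + t - 1 + t^(-1) - t^(-2) + t^(-3):
Term values: (-216) + (-36) + (-6) + (-1) + (-0.166667) + (-0.0277778) + (-0.00462963)
Sum = -259.1990741
Rounded to 6 significant figures: -259.199

-259.199


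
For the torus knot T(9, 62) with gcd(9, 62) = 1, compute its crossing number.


For a torus knot T(p, q) with gcd(p,q)=1,
the crossing number is min(p*(q-1), q*(p-1)).
p*(q-1) = 9*61 = 549
q*(p-1) = 62*8 = 496
min(549, 496) = 496

496


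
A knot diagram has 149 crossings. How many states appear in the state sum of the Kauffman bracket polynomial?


Each crossing contributes 2 choices (A-smoothing or B-smoothing).
Total states = 2^149 = 713623846352979940529142984724747568191373312

713623846352979940529142984724747568191373312


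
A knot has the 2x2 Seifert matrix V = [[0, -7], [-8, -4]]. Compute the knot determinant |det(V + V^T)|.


Step 1: Form V + V^T where V = [[0, -7], [-8, -4]]
  V^T = [[0, -8], [-7, -4]]
  V + V^T = [[0, -15], [-15, -8]]
Step 2: det(V + V^T) = 0*(-8) - (-15)*(-15)
  = 0 - 225 = -225
Step 3: Knot determinant = |det(V + V^T)| = |-225| = 225

225


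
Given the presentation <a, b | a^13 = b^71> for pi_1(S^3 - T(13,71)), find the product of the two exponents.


The relation is a^13 = b^71.
Product of exponents = 13 * 71
= 923

923


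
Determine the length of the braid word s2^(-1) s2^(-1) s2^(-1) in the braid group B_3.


The word length counts the number of generators (including inverses).
Listing each generator: s2^(-1), s2^(-1), s2^(-1)
There are 3 generators in this braid word.

3


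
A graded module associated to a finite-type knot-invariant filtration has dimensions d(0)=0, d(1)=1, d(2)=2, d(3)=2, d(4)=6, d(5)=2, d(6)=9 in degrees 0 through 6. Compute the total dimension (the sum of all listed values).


Total dimension = d(0) + d(1) + ... + d(6)
= 0 + 1 + 2 + 2 + 6 + 2 + 9
= 22

22


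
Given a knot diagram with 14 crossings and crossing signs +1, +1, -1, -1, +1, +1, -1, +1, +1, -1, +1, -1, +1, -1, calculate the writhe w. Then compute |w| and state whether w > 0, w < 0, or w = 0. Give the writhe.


Step 1: Count positive crossings (+1).
Positive crossings: 8
Step 2: Count negative crossings (-1).
Negative crossings: 6
Step 3: Writhe = (positive) - (negative)
w = 8 - 6 = 2
Step 4: |w| = 2, and w is positive

2


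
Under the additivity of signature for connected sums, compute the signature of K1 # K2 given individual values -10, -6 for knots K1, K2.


The signature is additive under connected sum.
signature(K1 # K2) = (-10) + (-6)
= -16

-16


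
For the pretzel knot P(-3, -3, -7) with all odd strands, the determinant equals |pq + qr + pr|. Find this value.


Step 1: Compute pq + qr + pr.
pq = (-3)*(-3) = 9
qr = (-3)*(-7) = 21
pr = (-3)*(-7) = 21
pq + qr + pr = 9 + 21 + 21 = 51
Step 2: Take absolute value.
det(P(-3,-3,-7)) = |51| = 51

51


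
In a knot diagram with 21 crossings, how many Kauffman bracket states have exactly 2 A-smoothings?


We choose which 2 of 21 crossings get A-smoothings.
C(21, 2) = 21! / (2! * 19!)
= 210

210


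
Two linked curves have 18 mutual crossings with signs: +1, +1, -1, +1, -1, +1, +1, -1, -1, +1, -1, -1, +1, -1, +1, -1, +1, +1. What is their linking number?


Step 1: Count positive crossings: 10
Step 2: Count negative crossings: 8
Step 3: Sum of signs = 10 - 8 = 2
Step 4: Linking number = sum/2 = 2/2 = 1

1


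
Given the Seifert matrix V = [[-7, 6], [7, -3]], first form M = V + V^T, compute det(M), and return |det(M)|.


Step 1: Form V + V^T where V = [[-7, 6], [7, -3]]
  V^T = [[-7, 7], [6, -3]]
  V + V^T = [[-14, 13], [13, -6]]
Step 2: det(V + V^T) = (-14)*(-6) - 13*13
  = 84 - 169 = -85
Step 3: Knot determinant = |det(V + V^T)| = |-85| = 85

85


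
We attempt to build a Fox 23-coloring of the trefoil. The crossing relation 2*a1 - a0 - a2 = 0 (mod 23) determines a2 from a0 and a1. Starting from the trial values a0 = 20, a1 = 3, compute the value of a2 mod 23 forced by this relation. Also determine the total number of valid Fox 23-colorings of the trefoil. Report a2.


Step 1: Apply the given crossing relation 2*a1 - a0 - a2 = 0 (mod 23).
  a2 = 2*a1 - a0 mod 23
  a2 = 2*3 - 20 mod 23
  a2 = 6 - 20 mod 23
  a2 = -14 mod 23 = 9
Step 2: The trefoil has determinant 3.
  Number of Fox p-colorings (p prime) is p^2 if p = 3, else p.
  Since 23 does not divide 3, only trivial (constant) colorings exist.
  (So the trial a0 = 20, a1 = 3 with a0 != a1 does NOT extend to a valid coloring of the whole trefoil: the other two crossing relations require 3*(a1 - a0) = 0 (mod 23), which fails.)
  Total colorings = 23
Step 3: a2 = 9, total Fox 23-colorings = 23

9


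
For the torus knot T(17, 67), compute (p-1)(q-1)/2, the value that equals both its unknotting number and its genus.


For a torus knot T(p,q), both the unknotting number and genus equal (p-1)(q-1)/2.
= (17-1)(67-1)/2
= 16*66/2
= 1056/2 = 528

528


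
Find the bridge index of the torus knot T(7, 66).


The bridge number of T(p,q) is min(p,q).
min(7, 66) = 7

7


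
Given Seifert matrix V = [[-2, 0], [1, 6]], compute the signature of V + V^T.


Step 1: V + V^T = [[-4, 1], [1, 12]]
Step 2: trace = 8, det = -49
Step 3: Discriminant = 8^2 - 4*(-49) = 260
Step 4: Eigenvalues: 12.0623, -4.06226
Step 5: Signature = (# positive eigenvalues) - (# negative eigenvalues) = 0

0


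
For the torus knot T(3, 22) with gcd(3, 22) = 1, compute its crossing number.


For a torus knot T(p, q) with gcd(p,q)=1,
the crossing number is min(p*(q-1), q*(p-1)).
p*(q-1) = 3*21 = 63
q*(p-1) = 22*2 = 44
min(63, 44) = 44

44


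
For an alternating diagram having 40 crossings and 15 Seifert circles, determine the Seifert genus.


For alternating knots, g = (c - s + 1)/2.
= (40 - 15 + 1)/2
= 26/2 = 13

13


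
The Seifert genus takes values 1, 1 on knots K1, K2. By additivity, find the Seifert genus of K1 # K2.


The Seifert genus is additive under connected sum.
Seifert genus(K1 # K2) = (1) + (1)
= 2

2


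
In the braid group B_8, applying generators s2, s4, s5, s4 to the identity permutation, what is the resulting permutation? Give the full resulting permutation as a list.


Starting with identity [1, 2, 3, 4, 5, 6, 7, 8].
Apply generators in sequence:
  After s2: [1, 3, 2, 4, 5, 6, 7, 8]
  After s4: [1, 3, 2, 5, 4, 6, 7, 8]
  After s5: [1, 3, 2, 5, 6, 4, 7, 8]
  After s4: [1, 3, 2, 6, 5, 4, 7, 8]
Final permutation: [1, 3, 2, 6, 5, 4, 7, 8]

[1, 3, 2, 6, 5, 4, 7, 8]


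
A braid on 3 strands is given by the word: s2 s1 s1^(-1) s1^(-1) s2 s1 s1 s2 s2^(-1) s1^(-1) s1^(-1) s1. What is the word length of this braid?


The word length counts the number of generators (including inverses).
Listing each generator: s2, s1, s1^(-1), s1^(-1), s2, s1, s1, s2, s2^(-1), s1^(-1), s1^(-1), s1
There are 12 generators in this braid word.

12


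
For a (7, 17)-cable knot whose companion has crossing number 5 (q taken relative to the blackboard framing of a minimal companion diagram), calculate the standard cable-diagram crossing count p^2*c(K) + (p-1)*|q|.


Step 1: Each of the c(K) crossings of the companion diagram becomes p*p = p^2 crossings among the p parallel strands, and each of the |q| twists s_1 s_2 ... s_(p-1) adds (p-1) crossings.
  Crossings = p^2 * c(K) + (p-1)*|q|
Step 2: = 7^2 * 5 + (7-1)*17
Step 3: = 49*5 + 6*17
Step 4: = 245 + 102 = 347

347


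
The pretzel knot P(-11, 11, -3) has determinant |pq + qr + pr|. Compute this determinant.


Step 1: Compute pq + qr + pr.
pq = (-11)*11 = -121
qr = 11*(-3) = -33
pr = (-11)*(-3) = 33
pq + qr + pr = -121 + (-33) + 33 = -121
Step 2: Take absolute value.
det(P(-11,11,-3)) = |-121| = 121

121


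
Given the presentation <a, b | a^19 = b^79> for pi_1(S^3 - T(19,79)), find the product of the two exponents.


The relation is a^19 = b^79.
Product of exponents = 19 * 79
= 1501

1501


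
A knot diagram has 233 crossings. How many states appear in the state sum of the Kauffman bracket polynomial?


Each crossing contributes 2 choices (A-smoothing or B-smoothing).
Total states = 2^233 = 13803492693581127574869511724554050904902217944340773110325048447598592

13803492693581127574869511724554050904902217944340773110325048447598592


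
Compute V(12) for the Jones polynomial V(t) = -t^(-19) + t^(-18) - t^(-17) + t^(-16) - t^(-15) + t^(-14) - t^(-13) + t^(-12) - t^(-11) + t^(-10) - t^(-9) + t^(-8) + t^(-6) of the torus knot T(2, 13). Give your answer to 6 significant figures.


Substituting t = 12 into V(t) = -t^(-19) + t^(-18) - t^(-17) + t^(-16) - t^(-15) + t^(-14) - t^(-13) + t^(-12) - t^(-11) + t^(-10) - t^(-9) + t^(-8) + t^(-6):
  (-)t^(-19) = -3.13009e-21
  (+)t^(-18) = 3.7561e-20
  (-)t^(-17) = -4.50732e-19
  (+)t^(-16) = 5.40879e-18
  (-)t^(-15) = -6.49055e-17
  (+)t^(-14) = 7.78866e-16
  (-)t^(-13) = -9.34639e-15
  (+)t^(-12) = 1.12157e-13
  (-)t^(-11) = -1.34588e-12
  (+)t^(-10) = 1.61506e-11
  (-)t^(-9) = -1.93807e-10
  (+)t^(-8) = 2.32568e-09
  (+)t^(-6) = 3.34898e-07
Sum = (-3.13009e-21) + (3.7561e-20) + (-4.50732e-19) + (5.40879e-18) + (-6.49055e-17) + (7.78866e-16) + (-9.34639e-15) + (1.12157e-13) + (-1.34588e-12) + (1.61506e-11) + (-1.93807e-10) + (2.32568e-09) + (3.34898e-07)
= 3.370447586e-07
Rounded to 6 significant figures: 3.37045e-07

3.37045e-07
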